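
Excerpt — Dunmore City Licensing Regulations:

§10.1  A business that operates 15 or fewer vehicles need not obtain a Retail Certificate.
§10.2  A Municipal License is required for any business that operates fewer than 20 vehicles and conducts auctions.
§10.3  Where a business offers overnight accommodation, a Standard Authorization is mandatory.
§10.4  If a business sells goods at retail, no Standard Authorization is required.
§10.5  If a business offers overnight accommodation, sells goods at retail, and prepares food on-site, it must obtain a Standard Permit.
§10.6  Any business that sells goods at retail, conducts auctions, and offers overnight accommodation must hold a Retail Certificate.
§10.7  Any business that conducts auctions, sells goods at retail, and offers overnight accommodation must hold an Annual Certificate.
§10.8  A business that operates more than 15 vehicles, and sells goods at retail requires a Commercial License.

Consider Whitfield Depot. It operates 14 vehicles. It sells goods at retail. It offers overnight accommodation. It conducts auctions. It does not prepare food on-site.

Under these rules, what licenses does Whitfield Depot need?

§10.1 vehicles 14 ≤ 15 → exempt from Retail Certificate.
§10.2 vehicles 14 < 20; conducts auctions → Municipal License required.
§10.3 offers overnight accommodation → Standard Authorization required.
§10.4 sells goods at retail → exempt from Standard Authorization.
§10.5 offers overnight accommodation; sells goods at retail; does not prepare food on-site → Standard Permit not required.
§10.6 sells goods at retail; conducts auctions; offers overnight accommodation → Retail Certificate required.
§10.7 conducts auctions; sells goods at retail; offers overnight accommodation → Annual Certificate required.
§10.8 vehicles 14 ≤ 15; sells goods at retail → Commercial License not required.

Annual Certificate, Municipal License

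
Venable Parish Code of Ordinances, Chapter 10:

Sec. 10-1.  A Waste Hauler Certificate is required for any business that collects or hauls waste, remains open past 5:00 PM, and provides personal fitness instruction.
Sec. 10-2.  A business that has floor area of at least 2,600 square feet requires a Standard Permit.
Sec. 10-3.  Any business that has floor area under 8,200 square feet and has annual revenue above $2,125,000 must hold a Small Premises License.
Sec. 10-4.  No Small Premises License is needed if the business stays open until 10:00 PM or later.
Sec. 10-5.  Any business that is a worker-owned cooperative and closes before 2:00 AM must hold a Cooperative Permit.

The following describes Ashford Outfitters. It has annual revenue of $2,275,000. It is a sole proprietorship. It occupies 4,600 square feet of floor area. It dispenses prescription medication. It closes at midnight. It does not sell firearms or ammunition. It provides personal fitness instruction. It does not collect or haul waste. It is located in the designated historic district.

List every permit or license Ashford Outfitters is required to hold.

Standard Permit

Sec. 10-1. does not collect or haul waste; closes midnight, after 5:00 PM; provides personal fitness instruction → Waste Hauler Certificate not required.
Sec. 10-2. floor area 4,600 square feet ≥ 2,600 square feet → Standard Permit required.
Sec. 10-3. floor area 4,600 square feet < 8,200 square feet; revenue $2,275,000 > $2,125,000 → Small Premises License required.
Sec. 10-4. closes midnight, after 10:00 PM → exempt from Small Premises License.
Sec. 10-5. is a sole proprietorship (not: is a worker-owned cooperative); closes midnight, at/before 2:00 AM → Cooperative Permit not required.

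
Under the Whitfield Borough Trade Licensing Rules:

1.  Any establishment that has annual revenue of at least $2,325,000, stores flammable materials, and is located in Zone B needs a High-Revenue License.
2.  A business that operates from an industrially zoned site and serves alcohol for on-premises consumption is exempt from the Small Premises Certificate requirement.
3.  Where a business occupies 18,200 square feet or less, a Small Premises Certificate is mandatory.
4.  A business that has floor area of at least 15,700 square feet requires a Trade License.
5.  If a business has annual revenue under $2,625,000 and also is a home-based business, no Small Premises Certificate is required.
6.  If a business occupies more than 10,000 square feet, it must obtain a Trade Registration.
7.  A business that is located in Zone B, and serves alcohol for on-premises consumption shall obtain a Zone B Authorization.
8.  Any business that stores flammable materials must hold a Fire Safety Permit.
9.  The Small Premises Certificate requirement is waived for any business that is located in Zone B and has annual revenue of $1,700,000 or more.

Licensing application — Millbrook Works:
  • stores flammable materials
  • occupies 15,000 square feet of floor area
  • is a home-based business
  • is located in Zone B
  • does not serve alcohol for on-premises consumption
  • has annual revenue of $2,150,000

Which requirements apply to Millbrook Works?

1. revenue $2,150,000 < $2,325,000; stores flammable materials; is located in Zone B → High-Revenue License not required.
2. is a home-based business (not: operates from an industrially zoned site); does not serve alcohol for on-premises consumption → Small Premises Certificate exemption does not apply.
3. floor area 15,000 square feet ≤ 18,200 square feet → Small Premises Certificate required.
4. floor area 15,000 square feet < 15,700 square feet → Trade License not required.
5. revenue $2,150,000 < $2,625,000; is a home-based business → exempt from Small Premises Certificate.
6. floor area 15,000 square feet > 10,000 square feet → Trade Registration required.
7. is located in Zone B; does not serve alcohol for on-premises consumption → Zone B Authorization not required.
8. stores flammable materials → Fire Safety Permit required.
9. is located in Zone B; revenue $2,150,000 ≥ $1,700,000 → exempt from Small Premises Certificate.

Fire Safety Permit, Trade Registration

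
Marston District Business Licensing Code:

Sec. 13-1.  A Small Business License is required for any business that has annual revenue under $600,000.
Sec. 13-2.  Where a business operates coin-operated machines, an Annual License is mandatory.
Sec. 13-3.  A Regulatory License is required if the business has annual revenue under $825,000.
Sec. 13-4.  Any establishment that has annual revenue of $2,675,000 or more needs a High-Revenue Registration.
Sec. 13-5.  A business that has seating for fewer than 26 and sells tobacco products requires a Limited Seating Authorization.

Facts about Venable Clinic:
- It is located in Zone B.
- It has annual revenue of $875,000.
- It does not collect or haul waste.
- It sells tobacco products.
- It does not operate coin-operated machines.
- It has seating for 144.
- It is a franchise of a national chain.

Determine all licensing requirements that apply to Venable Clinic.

Sec. 13-1. revenue $875,000 ≥ $600,000 → Small Business License not required.
Sec. 13-2. does not operate coin-operated machines → Annual License not required.
Sec. 13-3. revenue $875,000 ≥ $825,000 → Regulatory License not required.
Sec. 13-4. revenue $875,000 < $2,675,000 → High-Revenue Registration not required.
Sec. 13-5. seating 144 ≥ 26; sells tobacco products → Limited Seating Authorization not required.

None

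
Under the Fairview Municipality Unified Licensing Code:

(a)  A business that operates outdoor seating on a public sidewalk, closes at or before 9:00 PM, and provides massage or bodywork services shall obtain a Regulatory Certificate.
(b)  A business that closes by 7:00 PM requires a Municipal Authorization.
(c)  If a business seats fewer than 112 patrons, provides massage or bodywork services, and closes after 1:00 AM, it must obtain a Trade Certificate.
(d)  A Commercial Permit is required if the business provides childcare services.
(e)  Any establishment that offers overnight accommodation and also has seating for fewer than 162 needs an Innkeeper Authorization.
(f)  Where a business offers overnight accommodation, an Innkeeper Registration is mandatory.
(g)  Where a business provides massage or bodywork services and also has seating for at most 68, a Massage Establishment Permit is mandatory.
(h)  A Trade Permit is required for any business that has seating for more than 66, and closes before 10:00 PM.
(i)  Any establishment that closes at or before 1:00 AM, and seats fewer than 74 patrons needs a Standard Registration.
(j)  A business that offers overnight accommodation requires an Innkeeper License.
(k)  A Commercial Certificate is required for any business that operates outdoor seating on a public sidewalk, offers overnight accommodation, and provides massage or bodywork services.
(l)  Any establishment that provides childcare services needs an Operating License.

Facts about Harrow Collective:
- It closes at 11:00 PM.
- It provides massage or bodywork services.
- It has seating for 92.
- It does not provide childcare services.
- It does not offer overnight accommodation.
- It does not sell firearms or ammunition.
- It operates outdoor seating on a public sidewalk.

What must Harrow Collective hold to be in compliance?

(a) operates outdoor seating on a public sidewalk; closes 11:00 PM, after 9:00 PM; provides massage or bodywork services → Regulatory Certificate not required.
(b) closes 11:00 PM, after 7:00 PM → Municipal Authorization not required.
(c) seating 92 < 112; provides massage or bodywork services; closes 11:00 PM, at/before 1:00 AM → Trade Certificate not required.
(d) does not provide childcare services → Commercial Permit not required.
(e) does not offer overnight accommodation; seating 92 < 162 → Innkeeper Authorization not required.
(f) does not offer overnight accommodation → Innkeeper Registration not required.
(g) provides massage or bodywork services; seating 92 > 68 → Massage Establishment Permit not required.
(h) seating 92 > 66; closes 11:00 PM, after 10:00 PM → Trade Permit not required.
(i) closes 11:00 PM, at/before 1:00 AM; seating 92 ≥ 74 → Standard Registration not required.
(j) does not offer overnight accommodation → Innkeeper License not required.
(k) operates outdoor seating on a public sidewalk; does not offer overnight accommodation; provides massage or bodywork services → Commercial Certificate not required.
(l) does not provide childcare services → Operating License not required.

None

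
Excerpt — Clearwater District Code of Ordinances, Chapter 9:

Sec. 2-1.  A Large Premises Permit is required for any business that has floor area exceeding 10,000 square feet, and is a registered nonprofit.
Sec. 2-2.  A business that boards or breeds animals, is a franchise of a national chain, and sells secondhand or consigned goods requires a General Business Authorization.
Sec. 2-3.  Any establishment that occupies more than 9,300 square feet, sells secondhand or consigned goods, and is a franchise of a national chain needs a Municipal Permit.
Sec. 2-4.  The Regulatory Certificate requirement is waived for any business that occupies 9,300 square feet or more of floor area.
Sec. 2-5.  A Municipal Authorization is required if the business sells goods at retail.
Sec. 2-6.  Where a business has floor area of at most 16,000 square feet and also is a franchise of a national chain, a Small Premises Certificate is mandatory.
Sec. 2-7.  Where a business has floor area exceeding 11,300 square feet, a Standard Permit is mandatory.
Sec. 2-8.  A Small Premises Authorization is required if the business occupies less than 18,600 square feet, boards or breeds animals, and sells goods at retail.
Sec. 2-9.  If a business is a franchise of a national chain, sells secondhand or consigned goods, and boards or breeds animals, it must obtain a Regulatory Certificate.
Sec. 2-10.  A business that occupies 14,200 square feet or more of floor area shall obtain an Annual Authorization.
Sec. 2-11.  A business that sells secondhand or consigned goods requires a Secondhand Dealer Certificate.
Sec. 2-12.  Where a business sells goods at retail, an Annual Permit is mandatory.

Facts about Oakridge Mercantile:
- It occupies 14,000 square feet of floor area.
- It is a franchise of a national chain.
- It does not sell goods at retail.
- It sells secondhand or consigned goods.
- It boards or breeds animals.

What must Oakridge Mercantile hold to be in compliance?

Sec. 2-1. floor area 14,000 square feet > 10,000 square feet; is a franchise of a national chain (not: is a registered nonprofit) → Large Premises Permit not required.
Sec. 2-2. boards or breeds animals; is a franchise of a national chain; sells secondhand or consigned goods → General Business Authorization required.
Sec. 2-3. floor area 14,000 square feet > 9,300 square feet; sells secondhand or consigned goods; is a franchise of a national chain → Municipal Permit required.
Sec. 2-4. floor area 14,000 square feet ≥ 9,300 square feet → exempt from Regulatory Certificate.
Sec. 2-5. does not sell goods at retail → Municipal Authorization not required.
Sec. 2-6. floor area 14,000 square feet ≤ 16,000 square feet; is a franchise of a national chain → Small Premises Certificate required.
Sec. 2-7. floor area 14,000 square feet > 11,300 square feet → Standard Permit required.
Sec. 2-8. floor area 14,000 square feet < 18,600 square feet; boards or breeds animals; does not sell goods at retail → Small Premises Authorization not required.
Sec. 2-9. is a franchise of a national chain; sells secondhand or consigned goods; boards or breeds animals → Regulatory Certificate required.
Sec. 2-10. floor area 14,000 square feet < 14,200 square feet → Annual Authorization not required.
Sec. 2-11. sells secondhand or consigned goods → Secondhand Dealer Certificate required.
Sec. 2-12. does not sell goods at retail → Annual Permit not required.

General Business Authorization, Municipal Permit, Secondhand Dealer Certificate, Small Premises Certificate, Standard Permit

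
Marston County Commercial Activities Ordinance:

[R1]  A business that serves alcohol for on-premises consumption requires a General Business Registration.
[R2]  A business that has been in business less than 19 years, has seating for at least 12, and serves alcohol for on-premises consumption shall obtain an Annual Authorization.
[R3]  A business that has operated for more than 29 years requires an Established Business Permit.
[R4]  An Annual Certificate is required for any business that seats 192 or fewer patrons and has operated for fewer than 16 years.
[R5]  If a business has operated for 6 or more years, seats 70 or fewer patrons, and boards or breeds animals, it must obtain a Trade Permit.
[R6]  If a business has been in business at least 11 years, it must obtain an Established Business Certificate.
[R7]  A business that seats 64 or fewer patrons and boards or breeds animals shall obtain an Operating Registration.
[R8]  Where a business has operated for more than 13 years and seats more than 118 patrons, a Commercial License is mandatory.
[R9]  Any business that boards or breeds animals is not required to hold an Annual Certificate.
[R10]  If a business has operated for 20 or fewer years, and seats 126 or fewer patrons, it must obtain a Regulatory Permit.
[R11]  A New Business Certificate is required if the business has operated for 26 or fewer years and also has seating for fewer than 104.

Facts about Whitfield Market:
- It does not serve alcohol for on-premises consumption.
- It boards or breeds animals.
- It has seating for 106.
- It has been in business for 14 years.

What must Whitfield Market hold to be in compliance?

[R1] does not serve alcohol for on-premises consumption → General Business Registration not required.
[R2] years in business 14 < 19; seating 106 ≥ 12; does not serve alcohol for on-premises consumption → Annual Authorization not required.
[R3] years in business 14 ≤ 29 → Established Business Permit not required.
[R4] seating 106 ≤ 192; years in business 14 < 16 → Annual Certificate required.
[R5] years in business 14 ≥ 6; seating 106 > 70; boards or breeds animals → Trade Permit not required.
[R6] years in business 14 ≥ 11 → Established Business Certificate required.
[R7] seating 106 > 64; boards or breeds animals → Operating Registration not required.
[R8] years in business 14 > 13; seating 106 ≤ 118 → Commercial License not required.
[R9] boards or breeds animals → exempt from Annual Certificate.
[R10] years in business 14 ≤ 20; seating 106 ≤ 126 → Regulatory Permit required.
[R11] years in business 14 ≤ 26; seating 106 ≥ 104 → New Business Certificate not required.

Established Business Certificate, Regulatory Permit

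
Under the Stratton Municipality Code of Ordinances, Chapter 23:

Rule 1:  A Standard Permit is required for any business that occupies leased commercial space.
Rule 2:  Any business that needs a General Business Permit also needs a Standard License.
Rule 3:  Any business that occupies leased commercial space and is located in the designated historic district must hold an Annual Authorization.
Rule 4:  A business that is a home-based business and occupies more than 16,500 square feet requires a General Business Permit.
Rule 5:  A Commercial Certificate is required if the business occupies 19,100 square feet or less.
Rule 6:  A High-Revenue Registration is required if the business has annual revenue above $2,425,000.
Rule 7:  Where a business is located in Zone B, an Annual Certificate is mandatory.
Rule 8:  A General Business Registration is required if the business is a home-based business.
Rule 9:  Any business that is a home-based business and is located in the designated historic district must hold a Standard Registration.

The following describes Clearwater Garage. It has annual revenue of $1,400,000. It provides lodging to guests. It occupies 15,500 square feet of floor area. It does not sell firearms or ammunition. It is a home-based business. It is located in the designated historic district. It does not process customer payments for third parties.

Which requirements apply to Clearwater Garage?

Rule 1: is a home-based business (not: occupies leased commercial space) → Standard Permit not required.
Rule 2: General Business Permit is not required → no effect.
Rule 3: is a home-based business (not: occupies leased commercial space); is located in the designated historic district → Annual Authorization not required.
Rule 4: is a home-based business; floor area 15,500 square feet ≤ 16,500 square feet → General Business Permit not required.
Rule 5: floor area 15,500 square feet ≤ 19,100 square feet → Commercial Certificate required.
Rule 6: revenue $1,400,000 ≤ $2,425,000 → High-Revenue Registration not required.
Rule 7: is located in the designated historic district (not: is located in Zone B) → Annual Certificate not required.
Rule 8: is a home-based business → General Business Registration required.
Rule 9: is a home-based business; is located in the designated historic district → Standard Registration required.

Commercial Certificate, General Business Registration, Standard Registration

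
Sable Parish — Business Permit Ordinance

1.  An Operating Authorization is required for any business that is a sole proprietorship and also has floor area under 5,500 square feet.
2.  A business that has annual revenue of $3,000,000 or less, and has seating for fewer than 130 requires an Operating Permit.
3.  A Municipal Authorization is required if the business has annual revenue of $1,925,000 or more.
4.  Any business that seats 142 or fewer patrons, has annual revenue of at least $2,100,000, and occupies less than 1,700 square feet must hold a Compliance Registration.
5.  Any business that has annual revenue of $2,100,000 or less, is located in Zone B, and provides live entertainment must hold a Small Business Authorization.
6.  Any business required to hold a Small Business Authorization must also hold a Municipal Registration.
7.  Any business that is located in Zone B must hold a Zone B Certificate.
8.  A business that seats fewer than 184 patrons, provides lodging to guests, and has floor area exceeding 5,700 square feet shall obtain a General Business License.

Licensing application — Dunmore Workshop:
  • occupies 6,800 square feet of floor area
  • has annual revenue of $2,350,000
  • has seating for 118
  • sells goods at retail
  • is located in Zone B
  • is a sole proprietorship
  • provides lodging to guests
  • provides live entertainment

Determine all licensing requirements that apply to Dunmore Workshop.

1. is a sole proprietorship; floor area 6,800 square feet ≥ 5,500 square feet → Operating Authorization not required.
2. revenue $2,350,000 ≤ $3,000,000; seating 118 < 130 → Operating Permit required.
3. revenue $2,350,000 ≥ $1,925,000 → Municipal Authorization required.
4. seating 118 ≤ 142; revenue $2,350,000 ≥ $2,100,000; floor area 6,800 square feet ≥ 1,700 square feet → Compliance Registration not required.
5. revenue $2,350,000 > $2,100,000; is located in Zone B; provides live entertainment → Small Business Authorization not required.
6. Small Business Authorization is not required → no effect.
7. is located in Zone B → Zone B Certificate required.
8. seating 118 < 184; provides lodging to guests; floor area 6,800 square feet > 5,700 square feet → General Business License required.

General Business License, Municipal Authorization, Operating Permit, Zone B Certificate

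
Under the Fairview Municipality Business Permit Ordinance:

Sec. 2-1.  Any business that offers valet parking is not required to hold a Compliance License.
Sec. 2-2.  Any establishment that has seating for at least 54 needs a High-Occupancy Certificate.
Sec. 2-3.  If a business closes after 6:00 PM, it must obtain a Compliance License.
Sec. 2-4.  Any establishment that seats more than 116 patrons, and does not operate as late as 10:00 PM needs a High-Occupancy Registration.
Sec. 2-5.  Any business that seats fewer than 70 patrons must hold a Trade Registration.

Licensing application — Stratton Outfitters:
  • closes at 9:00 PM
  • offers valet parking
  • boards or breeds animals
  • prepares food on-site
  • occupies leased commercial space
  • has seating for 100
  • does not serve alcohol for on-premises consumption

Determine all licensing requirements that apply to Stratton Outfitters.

High-Occupancy Certificate

Sec. 2-1. offers valet parking → exempt from Compliance License.
Sec. 2-2. seating 100 ≥ 54 → High-Occupancy Certificate required.
Sec. 2-3. closes 9:00 PM, after 6:00 PM → Compliance License required.
Sec. 2-4. seating 100 ≤ 116; closes 9:00 PM, at/before 10:00 PM → High-Occupancy Registration not required.
Sec. 2-5. seating 100 ≥ 70 → Trade Registration not required.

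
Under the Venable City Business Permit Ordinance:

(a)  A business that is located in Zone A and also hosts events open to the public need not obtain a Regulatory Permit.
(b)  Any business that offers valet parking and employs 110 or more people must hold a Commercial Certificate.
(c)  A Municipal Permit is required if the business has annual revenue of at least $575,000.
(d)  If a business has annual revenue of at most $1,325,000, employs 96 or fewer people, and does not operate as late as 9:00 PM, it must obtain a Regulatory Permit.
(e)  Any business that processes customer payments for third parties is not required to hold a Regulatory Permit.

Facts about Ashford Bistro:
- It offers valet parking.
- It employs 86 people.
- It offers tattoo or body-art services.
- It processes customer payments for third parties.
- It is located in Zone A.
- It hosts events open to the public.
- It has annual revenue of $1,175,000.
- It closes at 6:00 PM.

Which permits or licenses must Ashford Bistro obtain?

Municipal Permit

(a) is located in Zone A; hosts events open to the public → exempt from Regulatory Permit.
(b) offers valet parking; employees 86 < 110 → Commercial Certificate not required.
(c) revenue $1,175,000 ≥ $575,000 → Municipal Permit required.
(d) revenue $1,175,000 ≤ $1,325,000; employees 86 ≤ 96; closes 6:00 PM, at/before 9:00 PM → Regulatory Permit required.
(e) processes customer payments for third parties → exempt from Regulatory Permit.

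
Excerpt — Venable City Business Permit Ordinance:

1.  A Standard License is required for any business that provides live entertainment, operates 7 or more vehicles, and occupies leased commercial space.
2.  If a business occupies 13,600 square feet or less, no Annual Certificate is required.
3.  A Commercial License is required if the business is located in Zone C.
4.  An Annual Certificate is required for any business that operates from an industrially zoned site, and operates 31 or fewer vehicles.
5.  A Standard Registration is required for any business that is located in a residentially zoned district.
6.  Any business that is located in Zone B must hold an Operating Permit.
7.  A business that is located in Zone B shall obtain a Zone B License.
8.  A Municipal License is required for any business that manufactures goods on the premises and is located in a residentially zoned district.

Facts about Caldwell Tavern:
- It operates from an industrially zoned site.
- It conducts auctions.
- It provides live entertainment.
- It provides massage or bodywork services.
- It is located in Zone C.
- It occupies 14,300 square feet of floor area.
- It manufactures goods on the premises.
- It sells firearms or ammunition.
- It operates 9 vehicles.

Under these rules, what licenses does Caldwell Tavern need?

1. provides live entertainment; vehicles 9 ≥ 7; operates from an industrially zoned site (not: occupies leased commercial space) → Standard License not required.
2. floor area 14,300 square feet > 13,600 square feet → Annual Certificate exemption does not apply.
3. is located in Zone C → Commercial License required.
4. operates from an industrially zoned site; vehicles 9 ≤ 31 → Annual Certificate required.
5. is located in Zone C (not: is located in a residentially zoned district) → Standard Registration not required.
6. is located in Zone C (not: is located in Zone B) → Operating Permit not required.
7. is located in Zone C (not: is located in Zone B) → Zone B License not required.
8. manufactures goods on the premises; is located in Zone C (not: is located in a residentially zoned district) → Municipal License not required.

Annual Certificate, Commercial License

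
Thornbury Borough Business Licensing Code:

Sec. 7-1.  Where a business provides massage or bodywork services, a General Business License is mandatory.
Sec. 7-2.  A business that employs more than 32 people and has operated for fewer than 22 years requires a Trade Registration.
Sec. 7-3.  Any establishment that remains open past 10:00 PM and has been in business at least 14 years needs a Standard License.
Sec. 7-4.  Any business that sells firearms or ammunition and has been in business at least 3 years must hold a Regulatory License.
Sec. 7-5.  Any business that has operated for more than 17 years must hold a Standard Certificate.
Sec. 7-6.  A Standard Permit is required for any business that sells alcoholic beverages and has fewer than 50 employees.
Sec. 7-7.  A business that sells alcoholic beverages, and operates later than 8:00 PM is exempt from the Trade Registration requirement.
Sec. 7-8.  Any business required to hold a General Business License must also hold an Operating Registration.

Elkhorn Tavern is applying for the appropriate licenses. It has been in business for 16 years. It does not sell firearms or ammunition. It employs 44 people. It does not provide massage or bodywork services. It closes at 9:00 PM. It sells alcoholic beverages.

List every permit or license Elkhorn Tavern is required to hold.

Standard Permit

Sec. 7-1. does not provide massage or bodywork services → General Business License not required.
Sec. 7-2. employees 44 > 32; years in business 16 < 22 → Trade Registration required.
Sec. 7-3. closes 9:00 PM, at/before 10:00 PM; years in business 16 ≥ 14 → Standard License not required.
Sec. 7-4. does not sell firearms or ammunition; years in business 16 ≥ 3 → Regulatory License not required.
Sec. 7-5. years in business 16 ≤ 17 → Standard Certificate not required.
Sec. 7-6. sells alcoholic beverages; employees 44 < 50 → Standard Permit required.
Sec. 7-7. sells alcoholic beverages; closes 9:00 PM, after 8:00 PM → exempt from Trade Registration.
Sec. 7-8. General Business License is not required → no effect.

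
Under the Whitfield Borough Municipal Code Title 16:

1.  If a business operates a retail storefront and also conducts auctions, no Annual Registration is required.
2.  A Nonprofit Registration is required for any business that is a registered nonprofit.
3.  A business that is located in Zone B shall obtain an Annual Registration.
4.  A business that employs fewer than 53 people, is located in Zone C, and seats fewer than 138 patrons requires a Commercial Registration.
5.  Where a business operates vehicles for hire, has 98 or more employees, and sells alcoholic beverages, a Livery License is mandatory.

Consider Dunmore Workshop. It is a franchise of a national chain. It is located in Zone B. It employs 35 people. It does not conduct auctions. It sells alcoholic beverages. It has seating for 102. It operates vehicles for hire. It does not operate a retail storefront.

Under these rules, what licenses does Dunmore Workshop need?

1. does not operate a retail storefront; does not conduct auctions → Annual Registration exemption does not apply.
2. is a franchise of a national chain (not: is a registered nonprofit) → Nonprofit Registration not required.
3. is located in Zone B → Annual Registration required.
4. employees 35 < 53; is located in Zone B (not: is located in Zone C); seating 102 < 138 → Commercial Registration not required.
5. operates vehicles for hire; employees 35 < 98; sells alcoholic beverages → Livery License not required.

Annual Registration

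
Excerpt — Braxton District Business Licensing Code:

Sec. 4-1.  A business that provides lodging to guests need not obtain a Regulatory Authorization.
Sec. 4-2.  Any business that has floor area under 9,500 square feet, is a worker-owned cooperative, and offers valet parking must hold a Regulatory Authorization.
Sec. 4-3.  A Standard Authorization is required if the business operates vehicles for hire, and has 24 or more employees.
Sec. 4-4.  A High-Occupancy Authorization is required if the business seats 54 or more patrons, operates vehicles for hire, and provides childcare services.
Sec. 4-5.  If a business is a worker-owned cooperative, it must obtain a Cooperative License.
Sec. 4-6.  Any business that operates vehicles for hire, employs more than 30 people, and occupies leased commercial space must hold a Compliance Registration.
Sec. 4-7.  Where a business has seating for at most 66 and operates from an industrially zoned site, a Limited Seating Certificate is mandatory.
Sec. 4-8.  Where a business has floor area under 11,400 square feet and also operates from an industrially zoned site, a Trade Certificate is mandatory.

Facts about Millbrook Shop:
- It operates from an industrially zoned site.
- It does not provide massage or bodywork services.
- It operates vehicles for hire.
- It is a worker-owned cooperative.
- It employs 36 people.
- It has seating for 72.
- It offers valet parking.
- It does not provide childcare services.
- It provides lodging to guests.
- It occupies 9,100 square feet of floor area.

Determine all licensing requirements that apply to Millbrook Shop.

Cooperative License, Standard Authorization, Trade Certificate

Sec. 4-1. provides lodging to guests → exempt from Regulatory Authorization.
Sec. 4-2. floor area 9,100 square feet < 9,500 square feet; is a worker-owned cooperative; offers valet parking → Regulatory Authorization required.
Sec. 4-3. operates vehicles for hire; employees 36 ≥ 24 → Standard Authorization required.
Sec. 4-4. seating 72 ≥ 54; operates vehicles for hire; does not provide childcare services → High-Occupancy Authorization not required.
Sec. 4-5. is a worker-owned cooperative → Cooperative License required.
Sec. 4-6. operates vehicles for hire; employees 36 > 30; operates from an industrially zoned site (not: occupies leased commercial space) → Compliance Registration not required.
Sec. 4-7. seating 72 > 66; operates from an industrially zoned site → Limited Seating Certificate not required.
Sec. 4-8. floor area 9,100 square feet < 11,400 square feet; operates from an industrially zoned site → Trade Certificate required.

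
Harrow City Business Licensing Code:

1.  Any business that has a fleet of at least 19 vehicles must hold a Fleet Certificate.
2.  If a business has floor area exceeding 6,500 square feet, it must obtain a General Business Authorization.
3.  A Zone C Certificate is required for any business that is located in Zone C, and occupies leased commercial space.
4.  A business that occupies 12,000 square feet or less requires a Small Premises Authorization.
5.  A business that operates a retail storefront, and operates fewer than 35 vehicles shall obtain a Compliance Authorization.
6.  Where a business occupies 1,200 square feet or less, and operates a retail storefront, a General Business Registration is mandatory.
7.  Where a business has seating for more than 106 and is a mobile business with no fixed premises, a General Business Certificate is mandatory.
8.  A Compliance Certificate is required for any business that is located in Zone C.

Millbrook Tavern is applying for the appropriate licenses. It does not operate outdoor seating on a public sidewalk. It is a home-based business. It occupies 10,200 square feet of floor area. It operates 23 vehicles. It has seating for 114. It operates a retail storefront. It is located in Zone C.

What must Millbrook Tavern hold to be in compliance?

Compliance Authorization, Compliance Certificate, Fleet Certificate, General Business Authorization, Small Premises Authorization

1. vehicles 23 ≥ 19 → Fleet Certificate required.
2. floor area 10,200 square feet > 6,500 square feet → General Business Authorization required.
3. is located in Zone C; is a home-based business (not: occupies leased commercial space) → Zone C Certificate not required.
4. floor area 10,200 square feet ≤ 12,000 square feet → Small Premises Authorization required.
5. operates a retail storefront; vehicles 23 < 35 → Compliance Authorization required.
6. floor area 10,200 square feet > 1,200 square feet; operates a retail storefront → General Business Registration not required.
7. seating 114 > 106; is a home-based business (not: is a mobile business with no fixed premises) → General Business Certificate not required.
8. is located in Zone C → Compliance Certificate required.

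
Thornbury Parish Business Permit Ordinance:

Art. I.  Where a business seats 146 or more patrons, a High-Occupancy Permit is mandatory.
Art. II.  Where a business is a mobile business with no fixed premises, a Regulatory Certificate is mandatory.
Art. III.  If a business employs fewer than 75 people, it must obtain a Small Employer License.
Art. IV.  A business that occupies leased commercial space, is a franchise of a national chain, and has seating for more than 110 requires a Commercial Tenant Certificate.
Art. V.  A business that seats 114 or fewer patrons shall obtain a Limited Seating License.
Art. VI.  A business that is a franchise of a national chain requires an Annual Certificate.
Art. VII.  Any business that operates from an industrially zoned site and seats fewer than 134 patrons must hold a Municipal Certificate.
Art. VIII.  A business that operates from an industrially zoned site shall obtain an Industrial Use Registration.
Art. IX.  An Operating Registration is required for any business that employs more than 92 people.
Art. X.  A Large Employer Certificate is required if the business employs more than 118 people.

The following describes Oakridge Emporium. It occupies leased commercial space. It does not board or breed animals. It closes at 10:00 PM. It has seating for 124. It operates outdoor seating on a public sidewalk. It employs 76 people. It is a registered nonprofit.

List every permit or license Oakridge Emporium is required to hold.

None

Art. I. seating 124 < 146 → High-Occupancy Permit not required.
Art. II. occupies leased commercial space (not: is a mobile business with no fixed premises) → Regulatory Certificate not required.
Art. III. employees 76 ≥ 75 → Small Employer License not required.
Art. IV. occupies leased commercial space; is a registered nonprofit (not: is a franchise of a national chain); seating 124 > 110 → Commercial Tenant Certificate not required.
Art. V. seating 124 > 114 → Limited Seating License not required.
Art. VI. is a registered nonprofit (not: is a franchise of a national chain) → Annual Certificate not required.
Art. VII. occupies leased commercial space (not: operates from an industrially zoned site); seating 124 < 134 → Municipal Certificate not required.
Art. VIII. occupies leased commercial space (not: operates from an industrially zoned site) → Industrial Use Registration not required.
Art. IX. employees 76 ≤ 92 → Operating Registration not required.
Art. X. employees 76 ≤ 118 → Large Employer Certificate not required.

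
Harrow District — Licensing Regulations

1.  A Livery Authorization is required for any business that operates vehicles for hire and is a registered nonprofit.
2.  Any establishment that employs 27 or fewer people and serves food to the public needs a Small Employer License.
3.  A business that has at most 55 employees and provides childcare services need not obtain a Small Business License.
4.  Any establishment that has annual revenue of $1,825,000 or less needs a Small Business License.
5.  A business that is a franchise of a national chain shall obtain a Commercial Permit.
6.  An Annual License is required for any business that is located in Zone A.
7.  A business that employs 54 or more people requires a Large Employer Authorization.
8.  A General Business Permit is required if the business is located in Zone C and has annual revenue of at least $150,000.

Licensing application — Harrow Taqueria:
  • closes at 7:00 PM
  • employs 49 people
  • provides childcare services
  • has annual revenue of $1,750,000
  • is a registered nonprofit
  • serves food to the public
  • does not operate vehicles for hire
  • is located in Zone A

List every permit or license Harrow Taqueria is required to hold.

Annual License

1. does not operate vehicles for hire; is a registered nonprofit → Livery Authorization not required.
2. employees 49 > 27; serves food to the public → Small Employer License not required.
3. employees 49 ≤ 55; provides childcare services → exempt from Small Business License.
4. revenue $1,750,000 ≤ $1,825,000 → Small Business License required.
5. is a registered nonprofit (not: is a franchise of a national chain) → Commercial Permit not required.
6. is located in Zone A → Annual License required.
7. employees 49 < 54 → Large Employer Authorization not required.
8. is located in Zone A (not: is located in Zone C); revenue $1,750,000 ≥ $150,000 → General Business Permit not required.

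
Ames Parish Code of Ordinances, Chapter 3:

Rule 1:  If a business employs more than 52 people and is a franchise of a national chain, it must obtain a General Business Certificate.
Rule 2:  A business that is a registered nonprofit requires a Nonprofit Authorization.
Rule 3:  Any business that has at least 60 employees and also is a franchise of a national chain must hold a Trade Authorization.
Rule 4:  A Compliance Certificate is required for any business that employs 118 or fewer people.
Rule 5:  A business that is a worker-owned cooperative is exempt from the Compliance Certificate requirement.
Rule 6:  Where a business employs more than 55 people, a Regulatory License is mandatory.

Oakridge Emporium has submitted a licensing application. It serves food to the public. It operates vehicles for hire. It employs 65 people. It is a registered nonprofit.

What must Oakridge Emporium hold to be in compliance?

Compliance Certificate, Nonprofit Authorization, Regulatory License

Rule 1: employees 65 > 52; is a registered nonprofit (not: is a franchise of a national chain) → General Business Certificate not required.
Rule 2: is a registered nonprofit → Nonprofit Authorization required.
Rule 3: employees 65 ≥ 60; is a registered nonprofit (not: is a franchise of a national chain) → Trade Authorization not required.
Rule 4: employees 65 ≤ 118 → Compliance Certificate required.
Rule 5: is a registered nonprofit (not: is a worker-owned cooperative) → Compliance Certificate exemption does not apply.
Rule 6: employees 65 > 55 → Regulatory License required.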